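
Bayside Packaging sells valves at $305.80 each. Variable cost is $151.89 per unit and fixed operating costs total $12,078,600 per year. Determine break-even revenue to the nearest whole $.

$23,998,674

Contribution margin per unit = $305.80 − $151.89 = $153.91, a CM ratio of $153.91 ÷ $305.80 = 0.5033.
Break-even sales = FC ÷ CM ratio = $12,078,600 × $305.80 / $153.91 = $23,998,674.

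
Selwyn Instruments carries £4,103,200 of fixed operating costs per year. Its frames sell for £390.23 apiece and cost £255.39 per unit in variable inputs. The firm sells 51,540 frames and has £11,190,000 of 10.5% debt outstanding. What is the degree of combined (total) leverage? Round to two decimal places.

Total contribution margin = 51,540 × £134.84 = £6,949,653.60.
Subtracting fixed costs: EBIT = £6,949,653.60 − £4,103,200 = £2,846,453.60. Interest = £1,174,950.00.
DOL = £6,949,653.60 ÷ £2,846,453.60 = 2.4415; DFL = £2,846,453.60 ÷ £1,671,503.60 = 1.7029.
DCL = DOL × DFL = 2.4415 × 1.7029 = 4.1576.

4.16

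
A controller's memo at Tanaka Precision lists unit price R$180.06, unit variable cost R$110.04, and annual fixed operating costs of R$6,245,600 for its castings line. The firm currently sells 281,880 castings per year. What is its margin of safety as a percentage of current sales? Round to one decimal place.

68.4%

Contribution margin per unit = R$180.06 − R$110.04 = R$70.02. Break-even units = R$6,245,600 ÷ R$70.02 = 89,197.37; break-even revenue = 89,197.37 × R$180.06 = R$16,060,878.83.
Actual sales revenue = 281,880 × R$180.06 = R$50,755,312.80.
Margin of safety = (R$50,755,312.80 − R$16,060,878.83) ÷ R$50,755,312.80 = 68.4%.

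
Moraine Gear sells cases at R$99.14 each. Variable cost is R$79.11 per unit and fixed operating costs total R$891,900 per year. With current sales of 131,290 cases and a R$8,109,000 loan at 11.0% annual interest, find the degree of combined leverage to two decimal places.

3.11

Total contribution margin = 131,290 × R$20.03 = R$2,629,738.70.
Operating income = contribution − fixed costs = R$2,629,738.70 − R$891,900 = R$1,737,838.70. Interest = R$891,990.00, so EBIT − I = R$845,848.70.
DCL = contribution ÷ (EBIT − I) = R$2,629,738.70 ÷ R$845,848.70 = 3.1090.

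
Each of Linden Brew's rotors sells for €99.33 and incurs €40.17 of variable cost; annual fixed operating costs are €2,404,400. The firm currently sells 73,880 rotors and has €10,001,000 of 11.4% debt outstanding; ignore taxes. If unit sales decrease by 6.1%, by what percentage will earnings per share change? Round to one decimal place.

-32.3%

Contribution at this volume is 73,880 × €59.16 = €4,370,740.80.
Subtracting fixed costs: EBIT = €4,370,740.80 − €2,404,400 = €1,966,340.80.
After interest of €1,140,114.00, pre-tax earnings = €826,226.80.
DCL = total CM / (EBIT − I) = €4,370,740.80 / €826,226.80 = 5.2900.
EPS therefore changes by 5.2900 × (-6.1%) = -32.3%.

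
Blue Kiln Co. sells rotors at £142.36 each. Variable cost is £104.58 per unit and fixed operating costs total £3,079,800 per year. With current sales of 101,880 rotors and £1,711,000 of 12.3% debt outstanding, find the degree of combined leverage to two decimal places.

6.89

At 101,880 units, contribution = 101,880 × £37.78 = £3,849,026.40.
Subtracting fixed costs: EBIT = £3,849,026.40 − £3,079,800 = £769,226.40. Interest = £210,453.00.
DOL = £3,849,026.40 ÷ £769,226.40 = 5.0038; DFL = £769,226.40 ÷ £558,773.40 = 1.3766.
Combined leverage = 5.0038 × 1.3766 = 6.8882.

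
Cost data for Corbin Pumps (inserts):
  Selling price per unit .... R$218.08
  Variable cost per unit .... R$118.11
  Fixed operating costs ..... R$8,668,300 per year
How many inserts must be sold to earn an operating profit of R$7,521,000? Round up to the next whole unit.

Contribution margin per unit = R$218.08 − R$118.11 = R$99.97.
Need Q such that Q × R$99.97 − R$8,668,300 = R$7,521,000, i.e. Q = R$16,189,300 / R$99.97 = 161,941.58 → 161,942.

161,942 inserts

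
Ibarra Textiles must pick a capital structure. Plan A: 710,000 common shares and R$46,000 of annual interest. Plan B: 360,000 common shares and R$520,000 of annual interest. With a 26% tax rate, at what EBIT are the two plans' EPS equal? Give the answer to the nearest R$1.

At indifference, (EBIT − 46,000)(1 − t)/710,000 = (EBIT − 520,000)(1 − t)/360,000.
The (1 − t) factor cancels: (EBIT − 46,000) × 360,000 = (EBIT − 520,000) × 710,000.
EBIT × (710,000 − 360,000) = 520,000 × 710,000 − 46,000 × 360,000 = 352,640,000,000, so EBIT = 352,640,000,000 ÷ 350,000 = 1,007,542.86.

R$1,007,543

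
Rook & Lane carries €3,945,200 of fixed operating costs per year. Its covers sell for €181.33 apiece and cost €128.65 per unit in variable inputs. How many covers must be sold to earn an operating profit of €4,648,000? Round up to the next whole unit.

Unit CM = price − variable cost = €181.33 − €128.65 = €52.68.
Need Q such that Q × €52.68 − €3,945,200 = €4,648,000, i.e. Q = €8,593,200 / €52.68 = 163,120.73 → 163,121.

163,121 covers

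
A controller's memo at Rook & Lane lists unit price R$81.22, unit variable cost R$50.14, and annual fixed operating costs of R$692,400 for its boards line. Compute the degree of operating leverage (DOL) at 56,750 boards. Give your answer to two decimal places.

Contribution at this volume is 56,750 × R$31.08 = R$1,763,790.00.
EBIT = R$1,763,790.00 − R$692,400 = R$1,071,390.00.
Degree of operating leverage = R$1,763,790.00 / R$1,071,390.00 = 1.6463.

1.65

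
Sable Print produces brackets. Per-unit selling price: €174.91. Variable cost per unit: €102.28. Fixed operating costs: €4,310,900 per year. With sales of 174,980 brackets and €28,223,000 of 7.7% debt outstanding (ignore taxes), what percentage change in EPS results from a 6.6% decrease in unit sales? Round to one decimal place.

Total contribution margin = 174,980 × €72.63 = €12,708,797.40.
Subtracting fixed costs: EBIT = €12,708,797.40 − €4,310,900 = €8,397,897.40.
Interest = €2,173,171.00, so EBIT − I = €6,224,726.40.
Degree of combined leverage = contribution ÷ (EBIT − I) = €12,708,797.40 ÷ €6,224,726.40 = 2.0417.
%ΔEPS = DCL × %ΔSales = 2.0417 × -6.6% = -13.5%.

-13.5%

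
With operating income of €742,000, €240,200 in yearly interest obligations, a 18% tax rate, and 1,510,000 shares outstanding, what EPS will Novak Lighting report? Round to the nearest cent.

€0.27

Pre-tax income = €742,000 − €240,200.00 = €501,800.00.
Net income = €501,800.00 × (1 − 0.18) = €411,476.00.
EPS = €411,476.00 ÷ 1,510,000 = €0.27.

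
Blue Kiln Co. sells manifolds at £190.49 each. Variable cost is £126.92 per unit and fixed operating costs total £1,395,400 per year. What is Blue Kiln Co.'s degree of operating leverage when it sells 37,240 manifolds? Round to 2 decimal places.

2.44

Total contribution margin = 37,240 × £63.57 = £2,367,346.80.
EBIT = £2,367,346.80 − £1,395,400 = £971,946.80.
So DOL = total CM / EBIT = £2,367,346.80 / £971,946.80 = 2.4357.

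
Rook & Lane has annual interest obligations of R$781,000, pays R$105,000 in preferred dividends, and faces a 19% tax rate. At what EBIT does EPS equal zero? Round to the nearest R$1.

R$910,630

Grossing the preferred dividend up to pre-tax terms: R$105,000 / (1 − 0.19) = R$129,629.63.
Financial break-even EBIT = interest + D_p ÷ (1 − t) = R$781,000 + R$129,629.63 = R$910,629.63.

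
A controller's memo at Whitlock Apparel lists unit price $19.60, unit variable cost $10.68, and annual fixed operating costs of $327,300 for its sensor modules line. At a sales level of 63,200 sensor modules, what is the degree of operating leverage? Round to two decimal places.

2.38

Contribution at this volume is 63,200 × $8.92 = $563,744.00.
EBIT = $563,744.00 − $327,300 = $236,444.00.
DOL = contribution ÷ EBIT = $563,744.00 ÷ $236,444.00 = 2.3843.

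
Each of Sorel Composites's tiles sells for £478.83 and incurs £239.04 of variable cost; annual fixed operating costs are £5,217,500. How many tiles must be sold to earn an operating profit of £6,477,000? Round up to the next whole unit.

48,770 tiles

Unit CM = price − variable cost = £478.83 − £239.04 = £239.79.
Required volume = (fixed costs + target profit) ÷ CM = (£5,217,500 + £6,477,000) ÷ £239.79 = 48,769.76, so 48,770 tiles.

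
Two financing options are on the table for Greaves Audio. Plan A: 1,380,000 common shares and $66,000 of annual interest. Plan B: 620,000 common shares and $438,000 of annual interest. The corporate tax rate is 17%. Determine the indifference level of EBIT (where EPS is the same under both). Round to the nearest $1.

Set EPS_A = EPS_B: (EBIT − $66,000)(1 − 0.17) ÷ 1,380,000 = (EBIT − $438,000)(1 − 0.17) ÷ 620,000.
Cancelling (1 − t) and cross-multiplying: 620,000·(EBIT − 66,000) = 1,380,000·(EBIT − 438,000).
Solving, EBIT = (438,000·1,380,000 − 66,000·620,000) / (1,380,000 − 620,000) = 563,520,000,000 / 760,000 = 741,473.68.

$741,474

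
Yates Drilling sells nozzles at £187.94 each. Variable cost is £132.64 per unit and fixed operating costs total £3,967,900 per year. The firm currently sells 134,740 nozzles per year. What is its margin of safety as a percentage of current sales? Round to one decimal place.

46.7%

Each unit contributes £187.94 − £132.64 = £55.30. Break-even units = £3,967,900 ÷ £55.30 = 71,752.26; break-even revenue = 71,752.26 × £187.94 = £13,485,119.82.
Current sales = 134,740 × £187.94 = £25,323,035.60.
Margin of safety = (£25,323,035.60 − £13,485,119.82) ÷ £25,323,035.60 = 46.7%.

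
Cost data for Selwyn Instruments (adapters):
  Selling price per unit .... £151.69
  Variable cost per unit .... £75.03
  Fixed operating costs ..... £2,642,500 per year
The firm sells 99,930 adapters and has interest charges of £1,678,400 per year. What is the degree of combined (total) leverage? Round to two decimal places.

2.29

At 99,930 units, contribution = 99,930 × £76.66 = £7,660,633.80.
Operating income = contribution − fixed costs = £7,660,633.80 − £2,642,500 = £5,018,133.80. Interest = £1,678,400.00.
DOL = £7,660,633.80 ÷ £5,018,133.80 = 1.5266; DFL = £5,018,133.80 ÷ £3,339,733.80 = 1.5026.
Combined leverage = 1.5266 × 1.5026 = 2.2939.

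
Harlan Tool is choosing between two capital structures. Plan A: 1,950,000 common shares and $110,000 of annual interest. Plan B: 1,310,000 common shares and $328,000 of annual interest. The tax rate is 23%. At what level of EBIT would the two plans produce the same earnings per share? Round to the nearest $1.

At indifference, (EBIT − 110,000)(1 − t)/1,950,000 = (EBIT − 328,000)(1 − t)/1,310,000.
Cancelling (1 − t) and cross-multiplying: 1,310,000·(EBIT − 110,000) = 1,950,000·(EBIT − 328,000).
EBIT × (1,950,000 − 1,310,000) = 328,000 × 1,950,000 − 110,000 × 1,310,000 = 495,500,000,000, so EBIT = 495,500,000,000 ÷ 640,000 = 774,218.75.

$774,219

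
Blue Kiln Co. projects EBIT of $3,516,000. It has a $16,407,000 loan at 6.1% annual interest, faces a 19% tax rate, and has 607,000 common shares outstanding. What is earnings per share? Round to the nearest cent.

$3.36

Interest = $1,000,827.00, so EBT = $3,516,000 − $1,000,827.00 = $2,515,173.00.
After tax at 19%: net income = $2,515,173.00 × 0.81 = $2,037,290.13.
EPS = $2,037,290.13 ÷ 607,000 = $3.36.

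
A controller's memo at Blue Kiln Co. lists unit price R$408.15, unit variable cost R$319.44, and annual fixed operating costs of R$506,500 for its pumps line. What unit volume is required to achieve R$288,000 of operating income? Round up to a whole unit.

8,957 pumps

Unit CM = price − variable cost = R$408.15 − R$319.44 = R$88.71.
Need Q such that Q × R$88.71 − R$506,500 = R$288,000, i.e. Q = R$794,500 / R$88.71 = 8,956.15 → 8,957.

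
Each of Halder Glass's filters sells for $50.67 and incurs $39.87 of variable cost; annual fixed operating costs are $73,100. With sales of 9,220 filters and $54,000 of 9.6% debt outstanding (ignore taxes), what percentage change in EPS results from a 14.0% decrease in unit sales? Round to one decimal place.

-65.5%

Contribution at this volume is 9,220 × $10.80 = $99,576.00.
EBIT = $99,576.00 − $73,100 = $26,476.00.
Interest = $5,184.00, so EBIT − I = $21,292.00.
Degree of combined leverage = contribution ÷ (EBIT − I) = $99,576.00 ÷ $21,292.00 = 4.6767.
EPS therefore changes by 4.6767 × (-14.0%) = -65.5%.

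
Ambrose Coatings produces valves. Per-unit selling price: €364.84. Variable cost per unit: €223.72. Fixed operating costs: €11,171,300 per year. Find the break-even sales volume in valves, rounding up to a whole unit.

79,162 valves

Unit CM = price − variable cost = €364.84 − €223.72 = €141.12.
Break-even volume = fixed costs ÷ CM per unit = €11,171,300 ÷ €141.12 = 79,161.71, so 79,162 valves.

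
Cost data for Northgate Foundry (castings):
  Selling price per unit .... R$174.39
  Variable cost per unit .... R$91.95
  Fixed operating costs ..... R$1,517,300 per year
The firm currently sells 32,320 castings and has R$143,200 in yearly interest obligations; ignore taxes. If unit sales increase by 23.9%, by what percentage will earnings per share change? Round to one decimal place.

Contribution at this volume is 32,320 × R$82.44 = R$2,664,460.80.
Subtracting fixed costs: EBIT = R$2,664,460.80 − R$1,517,300 = R$1,147,160.80.
After interest of R$143,200.00, pre-tax earnings = R$1,003,960.80.
DCL = total CM / (EBIT − I) = R$2,664,460.80 / R$1,003,960.80 = 2.6539.
EPS therefore changes by 2.6539 × (+23.9%) = +63.4%.

+63.4%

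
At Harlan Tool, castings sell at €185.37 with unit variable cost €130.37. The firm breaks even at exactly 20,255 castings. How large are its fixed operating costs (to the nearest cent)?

€1,114,025.00

Contribution margin per unit = €185.37 − €130.37 = €55.00.
Fixed costs = break-even units × CM = 20,255 × €55.00 = €1,114,025.00.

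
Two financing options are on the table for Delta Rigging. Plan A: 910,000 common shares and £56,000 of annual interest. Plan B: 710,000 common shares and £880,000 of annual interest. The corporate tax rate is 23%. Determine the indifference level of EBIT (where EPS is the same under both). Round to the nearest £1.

At indifference, (EBIT − 56,000)(1 − t)/910,000 = (EBIT − 880,000)(1 − t)/710,000.
The (1 − t) factor cancels: (EBIT − 56,000) × 710,000 = (EBIT − 880,000) × 910,000.
EBIT × (910,000 − 710,000) = 880,000 × 910,000 − 56,000 × 710,000 = 761,040,000,000, so EBIT = 761,040,000,000 ÷ 200,000 = 3,805,200.00.

£3,805,200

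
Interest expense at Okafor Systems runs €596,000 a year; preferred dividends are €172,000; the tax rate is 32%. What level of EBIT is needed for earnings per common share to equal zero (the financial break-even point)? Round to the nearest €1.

Grossing the preferred dividend up to pre-tax terms: €172,000 / (1 − 0.32) = €252,941.18.
Financial break-even EBIT = interest + D_p ÷ (1 − t) = €596,000 + €252,941.18 = €848,941.18.

€848,941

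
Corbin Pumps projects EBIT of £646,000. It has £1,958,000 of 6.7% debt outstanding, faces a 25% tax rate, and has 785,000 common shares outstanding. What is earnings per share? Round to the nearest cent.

Interest = £131,186.00, so EBT = £646,000 − £131,186.00 = £514,814.00.
After tax at 25%: net income = £514,814.00 × 0.75 = £386,110.50.
Per share: £386,110.50 / 785,000 shares = £0.49.

£0.49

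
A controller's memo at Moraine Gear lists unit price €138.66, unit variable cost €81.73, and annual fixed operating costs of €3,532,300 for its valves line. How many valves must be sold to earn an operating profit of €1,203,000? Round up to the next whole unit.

Contribution margin per unit = €138.66 − €81.73 = €56.93.
Units = (FC + target) / CM = (€3,532,300 + €1,203,000) / €56.93 = 83,177.59, so 83,178 valves.

83,178 valves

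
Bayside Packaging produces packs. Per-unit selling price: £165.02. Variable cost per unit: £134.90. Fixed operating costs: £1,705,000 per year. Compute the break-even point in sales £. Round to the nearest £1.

£9,341,272

CM per unit = £165.02 − £134.90 = £30.12; CM ratio = £30.12 / £165.02 = 0.1825.
Break-even sales = FC ÷ CM ratio = £1,705,000 × £165.02 / £30.12 = £9,341,272.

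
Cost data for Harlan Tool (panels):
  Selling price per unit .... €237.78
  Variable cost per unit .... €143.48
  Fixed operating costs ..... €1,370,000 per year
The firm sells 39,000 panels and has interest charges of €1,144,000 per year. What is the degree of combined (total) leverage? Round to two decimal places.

Contribution at this volume is 39,000 × €94.30 = €3,677,700.00.
Subtracting fixed costs: EBIT = €3,677,700.00 − €1,370,000 = €2,307,700.00. Interest = €1,144,000.00, so EBIT − I = €1,163,700.00.
DCL = contribution ÷ (EBIT − I) = €3,677,700.00 ÷ €1,163,700.00 = 3.1604.

3.16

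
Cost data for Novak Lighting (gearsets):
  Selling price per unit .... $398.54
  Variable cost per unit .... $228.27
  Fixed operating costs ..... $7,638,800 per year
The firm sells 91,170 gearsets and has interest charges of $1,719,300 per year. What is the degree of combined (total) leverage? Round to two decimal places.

Contribution at this volume is 91,170 × $170.27 = $15,523,515.90.
EBIT = $15,523,515.90 − $7,638,800 = $7,884,715.90. Interest = $1,719,300.00.
DOL = $15,523,515.90 ÷ $7,884,715.90 = 1.9688; DFL = $7,884,715.90 ÷ $6,165,415.90 = 1.2789.
DCL = DOL × DFL = 1.9688 × 1.2789 = 2.5179.

2.52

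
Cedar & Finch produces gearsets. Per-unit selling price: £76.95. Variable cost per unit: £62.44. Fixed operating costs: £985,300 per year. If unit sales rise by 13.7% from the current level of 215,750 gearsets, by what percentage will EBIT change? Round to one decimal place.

Contribution at this volume is 215,750 × £14.51 = £3,130,532.50.
Operating income = contribution − fixed costs = £3,130,532.50 − £985,300 = £2,145,232.50.
DOL = contribution ÷ EBIT = £3,130,532.50 ÷ £2,145,232.50 = 1.4593.
%ΔEBIT = DOL × %ΔSales = 1.4593 × +13.7% = +20.0%.

+20.0%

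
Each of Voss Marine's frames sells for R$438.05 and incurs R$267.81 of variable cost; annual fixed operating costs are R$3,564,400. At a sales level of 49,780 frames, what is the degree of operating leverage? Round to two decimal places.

1.73

Contribution at this volume is 49,780 × R$170.24 = R$8,474,547.20.
EBIT = R$8,474,547.20 − R$3,564,400 = R$4,910,147.20.
Degree of operating leverage = R$8,474,547.20 / R$4,910,147.20 = 1.7259.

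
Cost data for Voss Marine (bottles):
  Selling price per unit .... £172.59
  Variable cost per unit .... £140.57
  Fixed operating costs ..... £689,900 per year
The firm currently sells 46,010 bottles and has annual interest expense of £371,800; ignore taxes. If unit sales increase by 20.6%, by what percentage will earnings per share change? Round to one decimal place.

+73.7%

Contribution at this volume is 46,010 × £32.02 = £1,473,240.20.
Operating income = contribution − fixed costs = £1,473,240.20 − £689,900 = £783,340.20.
Interest = £371,800.00, so EBIT − I = £411,540.20.
DCL = total CM / (EBIT − I) = £1,473,240.20 / £411,540.20 = 3.5798.
EPS therefore changes by 3.5798 × (+20.6%) = +73.7%.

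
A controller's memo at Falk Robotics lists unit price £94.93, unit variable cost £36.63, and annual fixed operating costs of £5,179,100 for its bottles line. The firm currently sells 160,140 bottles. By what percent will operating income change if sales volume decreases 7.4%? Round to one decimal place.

-16.6%

Contribution at this volume is 160,140 × £58.30 = £9,336,162.00.
Subtracting fixed costs: EBIT = £9,336,162.00 − £5,179,100 = £4,157,062.00.
So DOL = total CM / EBIT = £9,336,162.00 / £4,157,062.00 = 2.2459.
Operating income changes by 2.2459 × -7.4% = -16.6%.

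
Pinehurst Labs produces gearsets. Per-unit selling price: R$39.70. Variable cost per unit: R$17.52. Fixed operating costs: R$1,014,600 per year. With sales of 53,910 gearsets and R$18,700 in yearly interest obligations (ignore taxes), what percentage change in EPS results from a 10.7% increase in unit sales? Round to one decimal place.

Contribution at this volume is 53,910 × R$22.18 = R$1,195,723.80.
Subtracting fixed costs: EBIT = R$1,195,723.80 − R$1,014,600 = R$181,123.80.
Interest = R$18,700.00, so EBIT − I = R$162,423.80.
Degree of combined leverage = contribution ÷ (EBIT − I) = R$1,195,723.80 ÷ R$162,423.80 = 7.3618.
%ΔEPS = DCL × %ΔSales = 7.3618 × +10.7% = +78.8%.

+78.8%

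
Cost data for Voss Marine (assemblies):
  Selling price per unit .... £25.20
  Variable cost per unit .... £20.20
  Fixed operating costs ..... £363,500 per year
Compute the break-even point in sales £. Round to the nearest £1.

£1,832,040

Contribution margin per unit = £25.20 − £20.20 = £5.00, a CM ratio of £5.00 ÷ £25.20 = 0.1984.
Break-even sales = FC ÷ CM ratio = £363,500 × £25.20 / £5.00 = £1,832,040.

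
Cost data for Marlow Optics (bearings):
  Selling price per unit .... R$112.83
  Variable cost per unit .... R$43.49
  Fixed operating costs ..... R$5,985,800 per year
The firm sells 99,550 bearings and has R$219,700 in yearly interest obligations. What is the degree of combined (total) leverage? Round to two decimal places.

Total contribution margin = 99,550 × R$69.34 = R$6,902,797.00.
EBIT = R$6,902,797.00 − R$5,985,800 = R$916,997.00. Interest = R$219,700.00.
DOL = R$6,902,797.00 ÷ R$916,997.00 = 7.5276; DFL = R$916,997.00 ÷ R$697,297.00 = 1.3151.
DCL = DOL × DFL = 7.5276 × 1.3151 = 9.8995.

9.90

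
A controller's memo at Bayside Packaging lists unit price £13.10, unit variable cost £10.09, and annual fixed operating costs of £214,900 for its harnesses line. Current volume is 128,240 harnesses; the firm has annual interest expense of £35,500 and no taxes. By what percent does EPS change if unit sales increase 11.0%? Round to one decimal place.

+31.3%

Total contribution margin = 128,240 × £3.01 = £386,002.40.
Operating income = contribution − fixed costs = £386,002.40 − £214,900 = £171,102.40.
After interest of £35,500.00, pre-tax earnings = £135,602.40.
Degree of combined leverage = contribution ÷ (EBIT − I) = £386,002.40 ÷ £135,602.40 = 2.8466.
%ΔEPS = DCL × %ΔSales = 2.8466 × +11.0% = +31.3%.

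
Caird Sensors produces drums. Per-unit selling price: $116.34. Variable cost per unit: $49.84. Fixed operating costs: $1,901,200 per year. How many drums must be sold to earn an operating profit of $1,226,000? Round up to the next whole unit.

47,026 drums

Unit CM = price − variable cost = $116.34 − $49.84 = $66.50.
Units = (FC + target) / CM = ($1,901,200 + $1,226,000) / $66.50 = 47,025.56, so 47,026 drums.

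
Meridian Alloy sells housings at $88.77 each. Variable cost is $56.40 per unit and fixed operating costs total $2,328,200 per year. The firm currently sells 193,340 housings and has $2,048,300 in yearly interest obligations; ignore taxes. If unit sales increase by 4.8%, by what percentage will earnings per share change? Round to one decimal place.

Contribution at this volume is 193,340 × $32.37 = $6,258,415.80.
Subtracting fixed costs: EBIT = $6,258,415.80 − $2,328,200 = $3,930,215.80.
Interest = $2,048,300.00, so EBIT − I = $1,881,915.80.
DCL = total CM / (EBIT − I) = $6,258,415.80 / $1,881,915.80 = 3.3256.
%ΔEPS = DCL × %ΔSales = 3.3256 × +4.8% = +16.0%.

+16.0%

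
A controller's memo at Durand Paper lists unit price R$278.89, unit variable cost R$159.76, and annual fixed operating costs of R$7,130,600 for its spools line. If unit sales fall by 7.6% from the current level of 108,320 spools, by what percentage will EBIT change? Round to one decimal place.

At 108,320 units, contribution = 108,320 × R$119.13 = R$12,904,161.60.
Subtracting fixed costs: EBIT = R$12,904,161.60 − R$7,130,600 = R$5,773,561.60.
Degree of operating leverage = R$12,904,161.60 / R$5,773,561.60 = 2.2350.
%ΔEBIT = DOL × %ΔSales = 2.2350 × -7.6% = -17.0%.

-17.0%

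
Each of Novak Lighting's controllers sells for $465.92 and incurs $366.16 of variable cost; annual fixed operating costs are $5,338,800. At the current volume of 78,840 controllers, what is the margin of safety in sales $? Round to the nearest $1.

Unit CM = price − variable cost = $465.92 − $366.16 = $99.76. Break-even units = $5,338,800 ÷ $99.76 = 53,516.44; break-even revenue = 53,516.44 × $465.92 = $24,934,379.47.
Current sales = 78,840 × $465.92 = $36,733,132.80.
Margin of safety = $36,733,132.80 − $24,934,379.47 = $11,798,753.

$11,798,753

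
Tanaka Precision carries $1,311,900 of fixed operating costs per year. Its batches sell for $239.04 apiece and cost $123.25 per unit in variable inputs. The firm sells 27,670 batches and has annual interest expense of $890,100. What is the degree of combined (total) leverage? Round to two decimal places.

3.20

Total contribution margin = 27,670 × $115.79 = $3,203,909.30.
Operating income = contribution − fixed costs = $3,203,909.30 − $1,311,900 = $1,892,009.30. Interest = $890,100.00.
DOL = $3,203,909.30 ÷ $1,892,009.30 = 1.6934; DFL = $1,892,009.30 ÷ $1,001,909.30 = 1.8884.
DCL = DOL × DFL = 1.6934 × 1.8884 = 3.1978.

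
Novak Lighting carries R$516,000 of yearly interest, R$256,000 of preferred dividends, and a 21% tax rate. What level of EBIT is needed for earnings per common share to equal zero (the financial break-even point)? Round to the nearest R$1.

R$840,051

Grossing the preferred dividend up to pre-tax terms: R$256,000 / (1 − 0.21) = R$324,050.63.
Financial break-even EBIT = interest + D_p ÷ (1 − t) = R$516,000 + R$324,050.63 = R$840,050.63.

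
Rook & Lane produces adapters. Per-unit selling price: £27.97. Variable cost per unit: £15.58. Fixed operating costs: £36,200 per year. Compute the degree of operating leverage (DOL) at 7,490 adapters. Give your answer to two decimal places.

Contribution at this volume is 7,490 × £12.39 = £92,801.10.
Operating income = contribution − fixed costs = £92,801.10 − £36,200 = £56,601.10.
So DOL = total CM / EBIT = £92,801.10 / £56,601.10 = 1.6396.

1.64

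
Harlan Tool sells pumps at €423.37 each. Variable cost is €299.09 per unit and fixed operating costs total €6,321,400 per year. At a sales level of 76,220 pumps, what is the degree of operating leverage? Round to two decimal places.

3.01

Contribution at this volume is 76,220 × €124.28 = €9,472,621.60.
EBIT = €9,472,621.60 − €6,321,400 = €3,151,221.60.
DOL = contribution ÷ EBIT = €9,472,621.60 ÷ €3,151,221.60 = 3.0060.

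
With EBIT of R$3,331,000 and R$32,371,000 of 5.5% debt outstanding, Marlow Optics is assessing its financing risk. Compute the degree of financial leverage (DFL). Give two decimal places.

Annual interest charges come to R$1,780,405.00.
DFL = EBIT ÷ (EBIT − I) = R$3,331,000 ÷ (R$3,331,000 − R$1,780,405.00) = R$3,331,000 ÷ R$1,550,595.00 = 2.1482.

2.15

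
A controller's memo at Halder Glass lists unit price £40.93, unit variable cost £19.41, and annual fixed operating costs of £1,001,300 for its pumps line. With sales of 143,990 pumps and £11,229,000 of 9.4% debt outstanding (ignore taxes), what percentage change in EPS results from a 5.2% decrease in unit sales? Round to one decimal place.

At 143,990 units, contribution = 143,990 × £21.52 = £3,098,664.80.
Subtracting fixed costs: EBIT = £3,098,664.80 − £1,001,300 = £2,097,364.80.
Interest = £1,055,526.00, so EBIT − I = £1,041,838.80.
Degree of combined leverage = contribution ÷ (EBIT − I) = £3,098,664.80 ÷ £1,041,838.80 = 2.9742.
%ΔEPS = DCL × %ΔSales = 2.9742 × -5.2% = -15.5%.

-15.5%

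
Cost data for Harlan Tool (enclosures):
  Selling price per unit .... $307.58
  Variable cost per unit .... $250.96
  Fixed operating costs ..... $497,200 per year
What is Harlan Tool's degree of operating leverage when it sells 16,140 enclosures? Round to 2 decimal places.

2.19

At 16,140 units, contribution = 16,140 × $56.62 = $913,846.80.
EBIT = $913,846.80 − $497,200 = $416,646.80.
Degree of operating leverage = $913,846.80 / $416,646.80 = 2.1933.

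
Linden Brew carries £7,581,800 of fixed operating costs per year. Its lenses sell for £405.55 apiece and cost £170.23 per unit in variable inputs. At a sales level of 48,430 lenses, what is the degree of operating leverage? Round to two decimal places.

2.99

Contribution at this volume is 48,430 × £235.32 = £11,396,547.60.
Operating income = contribution − fixed costs = £11,396,547.60 − £7,581,800 = £3,814,747.60.
Degree of operating leverage = £11,396,547.60 / £3,814,747.60 = 2.9875.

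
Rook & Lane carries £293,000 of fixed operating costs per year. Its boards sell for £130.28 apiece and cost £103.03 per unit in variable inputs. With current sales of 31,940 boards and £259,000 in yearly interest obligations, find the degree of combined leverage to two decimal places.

Contribution at this volume is 31,940 × £27.25 = £870,365.00.
Subtracting fixed costs: EBIT = £870,365.00 − £293,000 = £577,365.00. Interest = £259,000.00, so EBIT − I = £318,365.00.
DCL = contribution ÷ (EBIT − I) = £870,365.00 ÷ £318,365.00 = 2.7339.

2.73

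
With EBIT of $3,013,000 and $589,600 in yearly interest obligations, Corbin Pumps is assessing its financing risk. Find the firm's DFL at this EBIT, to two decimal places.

1.24

Interest = $589,600.00.
DFL = EBIT ÷ (EBIT − I) = $3,013,000 ÷ ($3,013,000 − $589,600.00) = $3,013,000 ÷ $2,423,400.00 = 1.2433.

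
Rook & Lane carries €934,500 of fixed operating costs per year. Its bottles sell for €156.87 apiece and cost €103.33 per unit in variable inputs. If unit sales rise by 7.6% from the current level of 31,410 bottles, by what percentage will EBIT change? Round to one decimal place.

At 31,410 units, contribution = 31,410 × €53.54 = €1,681,691.40.
EBIT = €1,681,691.40 − €934,500 = €747,191.40.
DOL = contribution ÷ EBIT = €1,681,691.40 ÷ €747,191.40 = 2.2507.
Operating income changes by 2.2507 × +7.6% = +17.1%.

+17.1%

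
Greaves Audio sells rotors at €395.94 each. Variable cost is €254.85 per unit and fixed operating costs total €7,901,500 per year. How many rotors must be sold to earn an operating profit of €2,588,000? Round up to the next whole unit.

74,347 rotors

Each unit contributes €395.94 − €254.85 = €141.09.
Need Q such that Q × €141.09 − €7,901,500 = €2,588,000, i.e. Q = €10,489,500 / €141.09 = 74,346.16 → 74,347.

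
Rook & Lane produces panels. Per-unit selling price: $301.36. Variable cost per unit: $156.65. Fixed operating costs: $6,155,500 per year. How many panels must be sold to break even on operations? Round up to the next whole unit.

42,537 panels

Each unit contributes $301.36 − $156.65 = $144.71.
Break-even Q = $6,155,500 / $144.71 = 42,536.80 → 42,537 panels.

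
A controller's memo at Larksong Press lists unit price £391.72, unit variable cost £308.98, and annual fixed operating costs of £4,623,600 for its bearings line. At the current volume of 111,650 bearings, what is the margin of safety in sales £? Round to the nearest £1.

£21,845,804

Each unit contributes £391.72 − £308.98 = £82.74. Break-even units = £4,623,600 ÷ £82.74 = 55,881.07; break-even revenue = 55,881.07 × £391.72 = £21,889,734.01.
Actual sales revenue = 111,650 × £391.72 = £43,735,538.00.
Margin of safety = £43,735,538.00 − £21,889,734.01 = £21,845,804.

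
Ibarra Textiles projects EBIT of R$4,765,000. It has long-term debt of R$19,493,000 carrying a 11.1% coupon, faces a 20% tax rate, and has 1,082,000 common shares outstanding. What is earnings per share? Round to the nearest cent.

Interest = R$2,163,723.00, so EBT = R$4,765,000 − R$2,163,723.00 = R$2,601,277.00.
After tax at 20%: net income = R$2,601,277.00 × 0.80 = R$2,081,021.60.
EPS = R$2,081,021.60 ÷ 1,082,000 = R$1.92.

R$1.92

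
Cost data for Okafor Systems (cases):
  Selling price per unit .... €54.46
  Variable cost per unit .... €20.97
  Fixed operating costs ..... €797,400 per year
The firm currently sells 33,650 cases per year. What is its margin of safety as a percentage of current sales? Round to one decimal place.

29.2%

Each unit contributes €54.46 − €20.97 = €33.49. Break-even units = €797,400 ÷ €33.49 = 23,810.09; break-even revenue = 23,810.09 × €54.46 = €1,296,697.64.
Actual sales revenue = 33,650 × €54.46 = €1,832,579.00.
Margin of safety = (€1,832,579.00 − €1,296,697.64) ÷ €1,832,579.00 = 29.2%.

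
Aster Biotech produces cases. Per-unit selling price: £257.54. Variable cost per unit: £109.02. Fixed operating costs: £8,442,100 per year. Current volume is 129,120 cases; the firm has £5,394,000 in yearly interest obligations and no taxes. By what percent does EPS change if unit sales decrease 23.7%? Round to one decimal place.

Contribution at this volume is 129,120 × £148.52 = £19,176,902.40.
EBIT = £19,176,902.40 − £8,442,100 = £10,734,802.40.
After interest of £5,394,000.00, pre-tax earnings = £5,340,802.40.
Degree of combined leverage = contribution ÷ (EBIT − I) = £19,176,902.40 ÷ £5,340,802.40 = 3.5906.
%ΔEPS = DCL × %ΔSales = 3.5906 × -23.7% = -85.1%.

-85.1%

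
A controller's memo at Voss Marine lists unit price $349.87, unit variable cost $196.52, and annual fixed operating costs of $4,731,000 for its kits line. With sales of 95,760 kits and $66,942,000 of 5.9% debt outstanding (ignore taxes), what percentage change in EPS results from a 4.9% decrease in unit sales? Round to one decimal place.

At 95,760 units, contribution = 95,760 × $153.35 = $14,684,796.00.
EBIT = $14,684,796.00 − $4,731,000 = $9,953,796.00.
After interest of $3,949,578.00, pre-tax earnings = $6,004,218.00.
DCL = total CM / (EBIT − I) = $14,684,796.00 / $6,004,218.00 = 2.4457.
%ΔEPS = DCL × %ΔSales = 2.4457 × -4.9% = -12.0%.

-12.0%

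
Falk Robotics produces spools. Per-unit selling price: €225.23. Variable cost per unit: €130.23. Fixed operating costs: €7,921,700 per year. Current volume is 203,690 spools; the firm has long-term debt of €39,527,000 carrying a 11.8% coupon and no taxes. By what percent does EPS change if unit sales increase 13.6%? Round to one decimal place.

At 203,690 units, contribution = 203,690 × €95.00 = €19,350,550.00.
Operating income = contribution − fixed costs = €19,350,550.00 − €7,921,700 = €11,428,850.00.
Interest = €4,664,186.00, so EBIT − I = €6,764,664.00.
DCL = total CM / (EBIT − I) = €19,350,550.00 / €6,764,664.00 = 2.8605.
%ΔEPS = DCL × %ΔSales = 2.8605 × +13.6% = +38.9%.

+38.9%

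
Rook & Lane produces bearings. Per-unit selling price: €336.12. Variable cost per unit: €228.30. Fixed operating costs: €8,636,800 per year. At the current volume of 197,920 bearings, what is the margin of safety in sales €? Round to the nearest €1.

€39,600,355

Unit CM = price − variable cost = €336.12 − €228.30 = €107.82. Break-even units = €8,636,800 ÷ €107.82 = 80,103.88; break-even revenue = 80,103.88 × €336.12 = €26,924,515.08.
Actual sales revenue = 197,920 × €336.12 = €66,524,870.40.
Margin of safety = €66,524,870.40 − €26,924,515.08 = €39,600,355.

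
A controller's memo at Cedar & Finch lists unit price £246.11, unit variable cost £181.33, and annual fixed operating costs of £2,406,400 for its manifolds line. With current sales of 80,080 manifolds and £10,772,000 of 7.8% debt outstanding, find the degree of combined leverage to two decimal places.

2.67

Total contribution margin = 80,080 × £64.78 = £5,187,582.40.
EBIT = £5,187,582.40 − £2,406,400 = £2,781,182.40. Interest = £840,216.00.
DOL = £5,187,582.40 ÷ £2,781,182.40 = 1.8652; DFL = £2,781,182.40 ÷ £1,940,966.40 = 1.4329.
Combined leverage = 1.8652 × 1.4329 = 2.6726.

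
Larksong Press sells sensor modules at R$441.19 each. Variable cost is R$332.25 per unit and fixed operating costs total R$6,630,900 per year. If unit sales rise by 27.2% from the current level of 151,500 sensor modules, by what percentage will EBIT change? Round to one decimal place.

Contribution at this volume is 151,500 × R$108.94 = R$16,504,410.00.
Subtracting fixed costs: EBIT = R$16,504,410.00 − R$6,630,900 = R$9,873,510.00.
DOL = contribution ÷ EBIT = R$16,504,410.00 ÷ R$9,873,510.00 = 1.6716.
Operating income changes by 1.6716 × +27.2% = +45.5%.

+45.5%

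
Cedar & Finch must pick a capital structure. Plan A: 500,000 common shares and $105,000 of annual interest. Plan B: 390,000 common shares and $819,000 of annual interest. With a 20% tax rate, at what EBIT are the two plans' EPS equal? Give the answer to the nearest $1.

At indifference, (EBIT − 105,000)(1 − t)/500,000 = (EBIT − 819,000)(1 − t)/390,000.
Cancelling (1 − t) and cross-multiplying: 390,000·(EBIT − 105,000) = 500,000·(EBIT − 819,000).
EBIT × (500,000 − 390,000) = 819,000 × 500,000 − 105,000 × 390,000 = 368,550,000,000, so EBIT = 368,550,000,000 ÷ 110,000 = 3,350,454.55.

$3,350,455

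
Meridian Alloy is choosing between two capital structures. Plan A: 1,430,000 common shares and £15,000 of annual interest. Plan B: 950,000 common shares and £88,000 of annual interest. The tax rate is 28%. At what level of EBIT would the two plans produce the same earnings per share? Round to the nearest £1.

At indifference, (EBIT − 15,000)(1 − t)/1,430,000 = (EBIT − 88,000)(1 − t)/950,000.
The (1 − t) factor cancels: (EBIT − 15,000) × 950,000 = (EBIT − 88,000) × 1,430,000.
EBIT × (1,430,000 − 950,000) = 88,000 × 1,430,000 − 15,000 × 950,000 = 111,590,000,000, so EBIT = 111,590,000,000 ÷ 480,000 = 232,479.17.

£232,479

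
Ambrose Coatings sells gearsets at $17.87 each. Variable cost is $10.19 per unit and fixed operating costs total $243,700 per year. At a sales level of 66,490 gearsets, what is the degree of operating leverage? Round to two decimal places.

1.91

Contribution at this volume is 66,490 × $7.68 = $510,643.20.
Subtracting fixed costs: EBIT = $510,643.20 − $243,700 = $266,943.20.
So DOL = total CM / EBIT = $510,643.20 / $266,943.20 = 1.9129.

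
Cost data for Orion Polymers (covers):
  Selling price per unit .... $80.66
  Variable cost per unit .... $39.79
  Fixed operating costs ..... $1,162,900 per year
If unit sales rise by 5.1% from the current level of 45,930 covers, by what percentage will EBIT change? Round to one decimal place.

+13.4%

Contribution at this volume is 45,930 × $40.87 = $1,877,159.10.
EBIT = $1,877,159.10 − $1,162,900 = $714,259.10.
DOL = contribution ÷ EBIT = $1,877,159.10 ÷ $714,259.10 = 2.6281.
%ΔEBIT = DOL × %ΔSales = 2.6281 × +5.1% = +13.4%.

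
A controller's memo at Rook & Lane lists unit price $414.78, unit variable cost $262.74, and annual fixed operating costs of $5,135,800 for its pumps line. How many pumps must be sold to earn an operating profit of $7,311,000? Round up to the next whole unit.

81,866 pumps

Contribution margin per unit = $414.78 − $262.74 = $152.04.
Units = (FC + target) / CM = ($5,135,800 + $7,311,000) / $152.04 = 81,865.30, so 81,866 pumps.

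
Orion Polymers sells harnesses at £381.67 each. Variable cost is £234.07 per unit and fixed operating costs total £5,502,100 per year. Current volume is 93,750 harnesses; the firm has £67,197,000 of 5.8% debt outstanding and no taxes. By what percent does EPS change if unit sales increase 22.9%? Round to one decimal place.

At 93,750 units, contribution = 93,750 × £147.60 = £13,837,500.00.
Operating income = contribution − fixed costs = £13,837,500.00 − £5,502,100 = £8,335,400.00.
After interest of £3,897,426.00, pre-tax earnings = £4,437,974.00.
DCL = total CM / (EBIT − I) = £13,837,500.00 / £4,437,974.00 = 3.1180.
%ΔEPS = DCL × %ΔSales = 3.1180 × +22.9% = +71.4%.

+71.4%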